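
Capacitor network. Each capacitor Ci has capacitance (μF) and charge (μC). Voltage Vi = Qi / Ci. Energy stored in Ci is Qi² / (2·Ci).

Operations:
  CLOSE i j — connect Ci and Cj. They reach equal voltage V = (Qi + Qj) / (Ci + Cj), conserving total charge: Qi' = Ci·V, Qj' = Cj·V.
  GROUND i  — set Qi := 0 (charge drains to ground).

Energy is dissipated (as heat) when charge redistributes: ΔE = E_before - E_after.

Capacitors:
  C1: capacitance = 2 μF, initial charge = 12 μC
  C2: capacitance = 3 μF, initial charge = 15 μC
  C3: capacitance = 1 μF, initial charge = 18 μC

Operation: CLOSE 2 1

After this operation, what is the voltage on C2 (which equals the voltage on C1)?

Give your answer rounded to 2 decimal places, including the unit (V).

Initial: C1(2μF, Q=12μC, V=6.00V), C2(3μF, Q=15μC, V=5.00V), C3(1μF, Q=18μC, V=18.00V)
Op 1: CLOSE 2-1: Q_total=27.00, C_total=5.00, V=5.40; Q2=16.20, Q1=10.80; dissipated=0.600

Answer: 5.40 V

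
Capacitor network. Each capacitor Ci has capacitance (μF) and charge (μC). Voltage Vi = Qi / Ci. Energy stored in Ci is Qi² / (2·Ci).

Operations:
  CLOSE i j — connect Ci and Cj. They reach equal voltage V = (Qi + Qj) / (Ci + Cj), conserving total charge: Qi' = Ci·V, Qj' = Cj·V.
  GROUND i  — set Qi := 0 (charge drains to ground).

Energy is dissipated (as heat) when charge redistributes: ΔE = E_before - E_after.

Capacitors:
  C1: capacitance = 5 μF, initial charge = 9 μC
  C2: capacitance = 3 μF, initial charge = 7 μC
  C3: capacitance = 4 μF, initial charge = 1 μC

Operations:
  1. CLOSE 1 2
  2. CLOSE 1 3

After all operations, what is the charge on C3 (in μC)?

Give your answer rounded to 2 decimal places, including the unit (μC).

Initial: C1(5μF, Q=9μC, V=1.80V), C2(3μF, Q=7μC, V=2.33V), C3(4μF, Q=1μC, V=0.25V)
Op 1: CLOSE 1-2: Q_total=16.00, C_total=8.00, V=2.00; Q1=10.00, Q2=6.00; dissipated=0.267
Op 2: CLOSE 1-3: Q_total=11.00, C_total=9.00, V=1.22; Q1=6.11, Q3=4.89; dissipated=3.403
Final charges: Q1=6.11, Q2=6.00, Q3=4.89

Answer: 4.89 μC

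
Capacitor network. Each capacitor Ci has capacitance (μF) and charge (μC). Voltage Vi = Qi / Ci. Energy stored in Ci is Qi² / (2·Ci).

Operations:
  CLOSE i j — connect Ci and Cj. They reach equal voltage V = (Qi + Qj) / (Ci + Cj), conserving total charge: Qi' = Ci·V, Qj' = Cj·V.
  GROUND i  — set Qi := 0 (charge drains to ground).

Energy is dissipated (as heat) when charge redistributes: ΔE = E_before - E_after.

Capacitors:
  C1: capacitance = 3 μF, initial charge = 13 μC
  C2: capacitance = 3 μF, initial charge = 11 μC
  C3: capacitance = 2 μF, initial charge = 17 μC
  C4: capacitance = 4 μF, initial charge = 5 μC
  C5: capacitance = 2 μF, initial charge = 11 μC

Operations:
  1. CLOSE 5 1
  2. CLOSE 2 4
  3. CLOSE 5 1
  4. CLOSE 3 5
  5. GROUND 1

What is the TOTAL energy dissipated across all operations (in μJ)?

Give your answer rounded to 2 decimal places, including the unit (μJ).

Initial: C1(3μF, Q=13μC, V=4.33V), C2(3μF, Q=11μC, V=3.67V), C3(2μF, Q=17μC, V=8.50V), C4(4μF, Q=5μC, V=1.25V), C5(2μF, Q=11μC, V=5.50V)
Op 1: CLOSE 5-1: Q_total=24.00, C_total=5.00, V=4.80; Q5=9.60, Q1=14.40; dissipated=0.817
Op 2: CLOSE 2-4: Q_total=16.00, C_total=7.00, V=2.29; Q2=6.86, Q4=9.14; dissipated=5.006
Op 3: CLOSE 5-1: Q_total=24.00, C_total=5.00, V=4.80; Q5=9.60, Q1=14.40; dissipated=0.000
Op 4: CLOSE 3-5: Q_total=26.60, C_total=4.00, V=6.65; Q3=13.30, Q5=13.30; dissipated=6.845
Op 5: GROUND 1: Q1=0; energy lost=34.560
Total dissipated: 47.228 μJ

Answer: 47.23 μJ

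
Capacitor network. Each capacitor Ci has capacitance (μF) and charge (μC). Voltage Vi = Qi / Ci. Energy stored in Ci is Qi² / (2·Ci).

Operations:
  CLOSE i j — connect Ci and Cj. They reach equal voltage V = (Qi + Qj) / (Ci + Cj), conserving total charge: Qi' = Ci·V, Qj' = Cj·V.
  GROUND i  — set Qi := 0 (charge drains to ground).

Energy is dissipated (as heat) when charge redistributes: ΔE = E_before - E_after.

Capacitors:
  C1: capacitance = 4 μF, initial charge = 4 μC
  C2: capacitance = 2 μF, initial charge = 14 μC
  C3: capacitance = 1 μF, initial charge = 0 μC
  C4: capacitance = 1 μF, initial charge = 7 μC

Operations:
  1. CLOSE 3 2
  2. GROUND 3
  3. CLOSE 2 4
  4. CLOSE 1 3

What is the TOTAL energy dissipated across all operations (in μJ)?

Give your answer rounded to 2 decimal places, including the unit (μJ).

Initial: C1(4μF, Q=4μC, V=1.00V), C2(2μF, Q=14μC, V=7.00V), C3(1μF, Q=0μC, V=0.00V), C4(1μF, Q=7μC, V=7.00V)
Op 1: CLOSE 3-2: Q_total=14.00, C_total=3.00, V=4.67; Q3=4.67, Q2=9.33; dissipated=16.333
Op 2: GROUND 3: Q3=0; energy lost=10.889
Op 3: CLOSE 2-4: Q_total=16.33, C_total=3.00, V=5.44; Q2=10.89, Q4=5.44; dissipated=1.815
Op 4: CLOSE 1-3: Q_total=4.00, C_total=5.00, V=0.80; Q1=3.20, Q3=0.80; dissipated=0.400
Total dissipated: 29.437 μJ

Answer: 29.44 μJ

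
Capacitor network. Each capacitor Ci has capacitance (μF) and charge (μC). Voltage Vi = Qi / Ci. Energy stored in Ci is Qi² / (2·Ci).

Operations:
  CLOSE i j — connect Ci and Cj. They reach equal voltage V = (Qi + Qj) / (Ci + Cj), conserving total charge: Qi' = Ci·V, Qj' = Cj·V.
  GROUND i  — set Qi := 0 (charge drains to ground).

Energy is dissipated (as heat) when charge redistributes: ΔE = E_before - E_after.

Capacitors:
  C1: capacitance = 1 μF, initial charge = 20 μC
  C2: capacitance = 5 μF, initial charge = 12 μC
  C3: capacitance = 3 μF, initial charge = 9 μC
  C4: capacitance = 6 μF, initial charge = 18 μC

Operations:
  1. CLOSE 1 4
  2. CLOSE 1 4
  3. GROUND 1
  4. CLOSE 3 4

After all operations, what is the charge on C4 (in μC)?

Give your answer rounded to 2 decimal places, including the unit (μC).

Initial: C1(1μF, Q=20μC, V=20.00V), C2(5μF, Q=12μC, V=2.40V), C3(3μF, Q=9μC, V=3.00V), C4(6μF, Q=18μC, V=3.00V)
Op 1: CLOSE 1-4: Q_total=38.00, C_total=7.00, V=5.43; Q1=5.43, Q4=32.57; dissipated=123.857
Op 2: CLOSE 1-4: Q_total=38.00, C_total=7.00, V=5.43; Q1=5.43, Q4=32.57; dissipated=0.000
Op 3: GROUND 1: Q1=0; energy lost=14.735
Op 4: CLOSE 3-4: Q_total=41.57, C_total=9.00, V=4.62; Q3=13.86, Q4=27.71; dissipated=5.898
Final charges: Q1=0.00, Q2=12.00, Q3=13.86, Q4=27.71

Answer: 27.71 μC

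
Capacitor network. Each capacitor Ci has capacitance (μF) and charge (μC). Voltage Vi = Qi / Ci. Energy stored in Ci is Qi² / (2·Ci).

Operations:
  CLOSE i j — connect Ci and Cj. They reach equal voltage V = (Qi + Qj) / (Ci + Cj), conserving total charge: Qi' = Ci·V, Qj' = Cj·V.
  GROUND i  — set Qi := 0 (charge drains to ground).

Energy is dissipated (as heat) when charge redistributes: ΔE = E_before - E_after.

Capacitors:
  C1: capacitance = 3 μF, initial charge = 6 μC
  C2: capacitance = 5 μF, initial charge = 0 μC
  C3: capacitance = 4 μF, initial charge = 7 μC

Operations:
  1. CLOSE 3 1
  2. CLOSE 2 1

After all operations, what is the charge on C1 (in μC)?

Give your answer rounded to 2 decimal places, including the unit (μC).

Initial: C1(3μF, Q=6μC, V=2.00V), C2(5μF, Q=0μC, V=0.00V), C3(4μF, Q=7μC, V=1.75V)
Op 1: CLOSE 3-1: Q_total=13.00, C_total=7.00, V=1.86; Q3=7.43, Q1=5.57; dissipated=0.054
Op 2: CLOSE 2-1: Q_total=5.57, C_total=8.00, V=0.70; Q2=3.48, Q1=2.09; dissipated=3.233
Final charges: Q1=2.09, Q2=3.48, Q3=7.43

Answer: 2.09 μC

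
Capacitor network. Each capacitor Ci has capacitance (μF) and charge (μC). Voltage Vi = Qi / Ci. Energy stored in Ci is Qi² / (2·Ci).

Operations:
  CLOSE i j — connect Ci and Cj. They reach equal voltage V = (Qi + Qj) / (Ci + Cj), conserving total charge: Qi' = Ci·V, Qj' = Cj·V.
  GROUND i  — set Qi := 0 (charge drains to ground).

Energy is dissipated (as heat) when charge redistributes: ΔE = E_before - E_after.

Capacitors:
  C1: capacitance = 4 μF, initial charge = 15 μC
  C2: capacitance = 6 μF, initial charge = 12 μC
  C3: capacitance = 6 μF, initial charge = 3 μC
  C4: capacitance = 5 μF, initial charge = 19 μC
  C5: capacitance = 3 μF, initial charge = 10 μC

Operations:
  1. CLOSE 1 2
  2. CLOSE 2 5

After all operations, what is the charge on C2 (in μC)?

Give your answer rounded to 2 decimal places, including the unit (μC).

Initial: C1(4μF, Q=15μC, V=3.75V), C2(6μF, Q=12μC, V=2.00V), C3(6μF, Q=3μC, V=0.50V), C4(5μF, Q=19μC, V=3.80V), C5(3μF, Q=10μC, V=3.33V)
Op 1: CLOSE 1-2: Q_total=27.00, C_total=10.00, V=2.70; Q1=10.80, Q2=16.20; dissipated=3.675
Op 2: CLOSE 2-5: Q_total=26.20, C_total=9.00, V=2.91; Q2=17.47, Q5=8.73; dissipated=0.401
Final charges: Q1=10.80, Q2=17.47, Q3=3.00, Q4=19.00, Q5=8.73

Answer: 17.47 μC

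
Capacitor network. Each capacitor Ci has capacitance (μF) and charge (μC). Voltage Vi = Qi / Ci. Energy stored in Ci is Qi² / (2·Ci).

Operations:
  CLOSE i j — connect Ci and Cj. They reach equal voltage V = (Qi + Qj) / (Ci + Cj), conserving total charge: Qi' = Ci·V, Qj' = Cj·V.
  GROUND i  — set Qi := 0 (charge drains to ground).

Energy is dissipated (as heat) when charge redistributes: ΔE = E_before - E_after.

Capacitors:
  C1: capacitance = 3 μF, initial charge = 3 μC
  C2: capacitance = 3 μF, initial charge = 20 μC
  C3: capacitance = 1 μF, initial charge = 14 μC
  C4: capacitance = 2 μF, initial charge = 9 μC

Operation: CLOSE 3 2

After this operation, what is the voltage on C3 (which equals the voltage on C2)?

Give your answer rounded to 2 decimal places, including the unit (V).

Initial: C1(3μF, Q=3μC, V=1.00V), C2(3μF, Q=20μC, V=6.67V), C3(1μF, Q=14μC, V=14.00V), C4(2μF, Q=9μC, V=4.50V)
Op 1: CLOSE 3-2: Q_total=34.00, C_total=4.00, V=8.50; Q3=8.50, Q2=25.50; dissipated=20.167

Answer: 8.50 V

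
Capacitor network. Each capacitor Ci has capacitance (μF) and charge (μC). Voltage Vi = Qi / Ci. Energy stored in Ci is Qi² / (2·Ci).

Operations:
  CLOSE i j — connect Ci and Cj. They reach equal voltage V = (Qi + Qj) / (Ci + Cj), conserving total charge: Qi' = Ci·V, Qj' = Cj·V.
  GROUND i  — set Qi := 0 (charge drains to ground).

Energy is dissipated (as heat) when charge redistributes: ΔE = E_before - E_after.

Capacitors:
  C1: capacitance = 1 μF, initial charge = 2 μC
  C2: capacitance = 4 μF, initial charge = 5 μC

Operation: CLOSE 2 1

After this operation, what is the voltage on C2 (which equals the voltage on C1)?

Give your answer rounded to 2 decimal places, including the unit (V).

Initial: C1(1μF, Q=2μC, V=2.00V), C2(4μF, Q=5μC, V=1.25V)
Op 1: CLOSE 2-1: Q_total=7.00, C_total=5.00, V=1.40; Q2=5.60, Q1=1.40; dissipated=0.225

Answer: 1.40 V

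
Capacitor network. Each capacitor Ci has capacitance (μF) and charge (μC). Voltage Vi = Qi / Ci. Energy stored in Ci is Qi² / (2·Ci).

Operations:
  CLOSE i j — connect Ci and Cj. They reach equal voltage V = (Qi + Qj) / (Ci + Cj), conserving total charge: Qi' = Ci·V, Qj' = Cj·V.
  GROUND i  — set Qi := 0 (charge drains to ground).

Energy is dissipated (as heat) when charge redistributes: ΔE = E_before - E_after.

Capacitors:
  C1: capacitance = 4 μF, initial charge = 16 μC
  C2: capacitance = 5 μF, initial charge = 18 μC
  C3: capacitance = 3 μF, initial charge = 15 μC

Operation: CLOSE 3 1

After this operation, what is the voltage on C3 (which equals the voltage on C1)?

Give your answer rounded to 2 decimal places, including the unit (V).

Initial: C1(4μF, Q=16μC, V=4.00V), C2(5μF, Q=18μC, V=3.60V), C3(3μF, Q=15μC, V=5.00V)
Op 1: CLOSE 3-1: Q_total=31.00, C_total=7.00, V=4.43; Q3=13.29, Q1=17.71; dissipated=0.857

Answer: 4.43 V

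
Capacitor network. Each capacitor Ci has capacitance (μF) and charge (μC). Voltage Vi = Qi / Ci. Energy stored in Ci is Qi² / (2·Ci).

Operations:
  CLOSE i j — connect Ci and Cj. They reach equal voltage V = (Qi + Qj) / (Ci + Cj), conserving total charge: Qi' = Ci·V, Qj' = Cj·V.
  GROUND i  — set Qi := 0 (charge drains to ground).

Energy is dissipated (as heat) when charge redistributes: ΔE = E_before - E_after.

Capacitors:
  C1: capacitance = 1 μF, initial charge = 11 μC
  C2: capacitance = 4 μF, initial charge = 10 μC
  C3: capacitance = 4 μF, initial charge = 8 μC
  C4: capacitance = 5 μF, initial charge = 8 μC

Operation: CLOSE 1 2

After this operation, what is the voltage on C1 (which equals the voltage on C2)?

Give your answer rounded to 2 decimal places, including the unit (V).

Answer: 4.20 V

Derivation:
Initial: C1(1μF, Q=11μC, V=11.00V), C2(4μF, Q=10μC, V=2.50V), C3(4μF, Q=8μC, V=2.00V), C4(5μF, Q=8μC, V=1.60V)
Op 1: CLOSE 1-2: Q_total=21.00, C_total=5.00, V=4.20; Q1=4.20, Q2=16.80; dissipated=28.900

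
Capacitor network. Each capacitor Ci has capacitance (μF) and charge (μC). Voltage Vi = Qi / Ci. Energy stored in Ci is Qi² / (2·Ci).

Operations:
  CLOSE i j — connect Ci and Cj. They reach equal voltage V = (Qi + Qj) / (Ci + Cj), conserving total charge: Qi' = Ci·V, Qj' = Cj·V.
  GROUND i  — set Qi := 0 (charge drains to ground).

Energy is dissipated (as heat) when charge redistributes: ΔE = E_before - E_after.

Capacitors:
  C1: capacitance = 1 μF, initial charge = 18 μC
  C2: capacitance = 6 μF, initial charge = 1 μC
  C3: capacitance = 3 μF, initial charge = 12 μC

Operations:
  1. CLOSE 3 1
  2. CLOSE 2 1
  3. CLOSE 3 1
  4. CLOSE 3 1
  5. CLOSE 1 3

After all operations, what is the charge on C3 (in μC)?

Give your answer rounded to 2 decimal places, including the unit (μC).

Initial: C1(1μF, Q=18μC, V=18.00V), C2(6μF, Q=1μC, V=0.17V), C3(3μF, Q=12μC, V=4.00V)
Op 1: CLOSE 3-1: Q_total=30.00, C_total=4.00, V=7.50; Q3=22.50, Q1=7.50; dissipated=73.500
Op 2: CLOSE 2-1: Q_total=8.50, C_total=7.00, V=1.21; Q2=7.29, Q1=1.21; dissipated=23.048
Op 3: CLOSE 3-1: Q_total=23.71, C_total=4.00, V=5.93; Q3=17.79, Q1=5.93; dissipated=14.816
Op 4: CLOSE 3-1: Q_total=23.71, C_total=4.00, V=5.93; Q3=17.79, Q1=5.93; dissipated=0.000
Op 5: CLOSE 1-3: Q_total=23.71, C_total=4.00, V=5.93; Q1=5.93, Q3=17.79; dissipated=0.000
Final charges: Q1=5.93, Q2=7.29, Q3=17.79

Answer: 17.79 μC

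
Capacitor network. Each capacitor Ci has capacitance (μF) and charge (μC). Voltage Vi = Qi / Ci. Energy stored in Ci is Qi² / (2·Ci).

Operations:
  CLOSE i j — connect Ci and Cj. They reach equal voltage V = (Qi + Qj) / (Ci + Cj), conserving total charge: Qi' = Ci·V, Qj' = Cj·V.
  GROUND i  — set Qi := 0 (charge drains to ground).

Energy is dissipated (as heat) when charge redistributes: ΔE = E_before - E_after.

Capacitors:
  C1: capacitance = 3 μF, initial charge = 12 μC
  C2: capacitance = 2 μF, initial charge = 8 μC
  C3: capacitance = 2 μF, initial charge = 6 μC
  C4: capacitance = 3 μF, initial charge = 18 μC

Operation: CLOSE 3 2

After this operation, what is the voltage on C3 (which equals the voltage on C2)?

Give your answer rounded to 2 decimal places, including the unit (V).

Answer: 3.50 V

Derivation:
Initial: C1(3μF, Q=12μC, V=4.00V), C2(2μF, Q=8μC, V=4.00V), C3(2μF, Q=6μC, V=3.00V), C4(3μF, Q=18μC, V=6.00V)
Op 1: CLOSE 3-2: Q_total=14.00, C_total=4.00, V=3.50; Q3=7.00, Q2=7.00; dissipated=0.500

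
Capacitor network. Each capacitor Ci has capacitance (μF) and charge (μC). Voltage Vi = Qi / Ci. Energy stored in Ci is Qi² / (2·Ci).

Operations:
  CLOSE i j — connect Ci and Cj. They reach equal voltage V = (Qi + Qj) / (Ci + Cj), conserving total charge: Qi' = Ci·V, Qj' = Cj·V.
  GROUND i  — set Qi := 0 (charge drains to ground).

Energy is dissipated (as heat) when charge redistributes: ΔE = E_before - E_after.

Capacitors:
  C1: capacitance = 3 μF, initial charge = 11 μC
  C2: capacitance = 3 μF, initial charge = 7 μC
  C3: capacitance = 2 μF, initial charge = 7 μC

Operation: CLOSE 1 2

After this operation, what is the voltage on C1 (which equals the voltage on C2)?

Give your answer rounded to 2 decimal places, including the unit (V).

Initial: C1(3μF, Q=11μC, V=3.67V), C2(3μF, Q=7μC, V=2.33V), C3(2μF, Q=7μC, V=3.50V)
Op 1: CLOSE 1-2: Q_total=18.00, C_total=6.00, V=3.00; Q1=9.00, Q2=9.00; dissipated=1.333

Answer: 3.00 V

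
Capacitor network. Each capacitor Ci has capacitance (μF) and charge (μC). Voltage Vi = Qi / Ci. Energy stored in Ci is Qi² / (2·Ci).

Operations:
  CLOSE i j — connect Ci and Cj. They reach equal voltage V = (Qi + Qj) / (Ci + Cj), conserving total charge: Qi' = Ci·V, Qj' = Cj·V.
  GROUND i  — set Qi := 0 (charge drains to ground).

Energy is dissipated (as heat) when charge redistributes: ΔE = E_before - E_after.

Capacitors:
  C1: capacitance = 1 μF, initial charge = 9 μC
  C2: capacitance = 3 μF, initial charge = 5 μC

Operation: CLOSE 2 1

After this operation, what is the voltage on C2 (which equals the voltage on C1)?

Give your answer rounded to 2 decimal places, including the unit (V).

Initial: C1(1μF, Q=9μC, V=9.00V), C2(3μF, Q=5μC, V=1.67V)
Op 1: CLOSE 2-1: Q_total=14.00, C_total=4.00, V=3.50; Q2=10.50, Q1=3.50; dissipated=20.167

Answer: 3.50 V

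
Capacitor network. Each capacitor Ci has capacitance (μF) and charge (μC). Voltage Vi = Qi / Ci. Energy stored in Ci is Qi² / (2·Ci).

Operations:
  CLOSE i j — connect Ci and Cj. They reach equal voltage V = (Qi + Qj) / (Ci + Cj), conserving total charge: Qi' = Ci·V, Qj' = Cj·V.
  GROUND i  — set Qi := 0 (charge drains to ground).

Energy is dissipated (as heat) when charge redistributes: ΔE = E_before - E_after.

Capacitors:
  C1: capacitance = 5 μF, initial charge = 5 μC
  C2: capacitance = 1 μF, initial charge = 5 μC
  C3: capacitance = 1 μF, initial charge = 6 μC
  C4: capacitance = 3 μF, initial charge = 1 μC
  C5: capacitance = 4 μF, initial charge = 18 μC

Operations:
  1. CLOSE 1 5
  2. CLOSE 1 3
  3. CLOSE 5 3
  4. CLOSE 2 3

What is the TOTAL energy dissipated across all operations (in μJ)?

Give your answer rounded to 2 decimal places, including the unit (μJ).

Answer: 20.04 μJ

Derivation:
Initial: C1(5μF, Q=5μC, V=1.00V), C2(1μF, Q=5μC, V=5.00V), C3(1μF, Q=6μC, V=6.00V), C4(3μF, Q=1μC, V=0.33V), C5(4μF, Q=18μC, V=4.50V)
Op 1: CLOSE 1-5: Q_total=23.00, C_total=9.00, V=2.56; Q1=12.78, Q5=10.22; dissipated=13.611
Op 2: CLOSE 1-3: Q_total=18.78, C_total=6.00, V=3.13; Q1=15.65, Q3=3.13; dissipated=4.943
Op 3: CLOSE 5-3: Q_total=13.35, C_total=5.00, V=2.67; Q5=10.68, Q3=2.67; dissipated=0.132
Op 4: CLOSE 2-3: Q_total=7.67, C_total=2.00, V=3.84; Q2=3.84, Q3=3.84; dissipated=1.357
Total dissipated: 20.043 μJ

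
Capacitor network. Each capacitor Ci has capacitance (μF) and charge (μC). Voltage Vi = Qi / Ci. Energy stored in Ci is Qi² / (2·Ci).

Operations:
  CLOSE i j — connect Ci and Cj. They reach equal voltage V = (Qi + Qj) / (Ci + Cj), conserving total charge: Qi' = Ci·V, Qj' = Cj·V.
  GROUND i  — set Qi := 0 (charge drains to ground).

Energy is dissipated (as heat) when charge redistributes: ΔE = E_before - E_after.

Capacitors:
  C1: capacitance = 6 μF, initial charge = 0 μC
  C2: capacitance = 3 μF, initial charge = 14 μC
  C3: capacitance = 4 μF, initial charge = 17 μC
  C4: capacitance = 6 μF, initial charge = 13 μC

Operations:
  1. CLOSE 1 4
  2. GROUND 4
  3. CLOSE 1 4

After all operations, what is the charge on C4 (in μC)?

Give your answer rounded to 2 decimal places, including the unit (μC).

Answer: 3.25 μC

Derivation:
Initial: C1(6μF, Q=0μC, V=0.00V), C2(3μF, Q=14μC, V=4.67V), C3(4μF, Q=17μC, V=4.25V), C4(6μF, Q=13μC, V=2.17V)
Op 1: CLOSE 1-4: Q_total=13.00, C_total=12.00, V=1.08; Q1=6.50, Q4=6.50; dissipated=7.042
Op 2: GROUND 4: Q4=0; energy lost=3.521
Op 3: CLOSE 1-4: Q_total=6.50, C_total=12.00, V=0.54; Q1=3.25, Q4=3.25; dissipated=1.760
Final charges: Q1=3.25, Q2=14.00, Q3=17.00, Q4=3.25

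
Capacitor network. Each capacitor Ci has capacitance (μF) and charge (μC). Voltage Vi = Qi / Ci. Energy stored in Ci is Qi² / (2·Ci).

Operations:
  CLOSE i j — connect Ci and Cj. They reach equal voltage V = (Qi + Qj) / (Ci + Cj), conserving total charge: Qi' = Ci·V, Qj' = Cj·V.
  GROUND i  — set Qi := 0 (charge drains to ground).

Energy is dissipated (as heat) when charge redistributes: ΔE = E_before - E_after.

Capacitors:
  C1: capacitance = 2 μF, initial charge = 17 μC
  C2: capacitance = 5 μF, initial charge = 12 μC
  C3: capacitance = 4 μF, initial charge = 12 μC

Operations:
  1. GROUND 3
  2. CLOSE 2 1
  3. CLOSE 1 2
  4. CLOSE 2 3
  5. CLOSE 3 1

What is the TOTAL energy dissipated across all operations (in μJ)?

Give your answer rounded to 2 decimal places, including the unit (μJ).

Answer: 65.91 μJ

Derivation:
Initial: C1(2μF, Q=17μC, V=8.50V), C2(5μF, Q=12μC, V=2.40V), C3(4μF, Q=12μC, V=3.00V)
Op 1: GROUND 3: Q3=0; energy lost=18.000
Op 2: CLOSE 2-1: Q_total=29.00, C_total=7.00, V=4.14; Q2=20.71, Q1=8.29; dissipated=26.579
Op 3: CLOSE 1-2: Q_total=29.00, C_total=7.00, V=4.14; Q1=8.29, Q2=20.71; dissipated=0.000
Op 4: CLOSE 2-3: Q_total=20.71, C_total=9.00, V=2.30; Q2=11.51, Q3=9.21; dissipated=19.070
Op 5: CLOSE 3-1: Q_total=17.49, C_total=6.00, V=2.92; Q3=11.66, Q1=5.83; dissipated=2.260
Total dissipated: 65.909 μJ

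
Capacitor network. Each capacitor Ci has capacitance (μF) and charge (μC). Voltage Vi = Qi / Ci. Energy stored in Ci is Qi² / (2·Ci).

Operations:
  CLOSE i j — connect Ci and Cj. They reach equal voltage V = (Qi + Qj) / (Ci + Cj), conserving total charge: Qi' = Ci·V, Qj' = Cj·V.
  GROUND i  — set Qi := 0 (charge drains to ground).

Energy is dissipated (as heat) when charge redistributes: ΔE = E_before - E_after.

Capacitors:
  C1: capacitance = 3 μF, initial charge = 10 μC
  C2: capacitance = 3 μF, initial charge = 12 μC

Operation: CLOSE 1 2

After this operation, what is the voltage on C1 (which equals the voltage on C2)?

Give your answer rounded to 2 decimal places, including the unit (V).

Initial: C1(3μF, Q=10μC, V=3.33V), C2(3μF, Q=12μC, V=4.00V)
Op 1: CLOSE 1-2: Q_total=22.00, C_total=6.00, V=3.67; Q1=11.00, Q2=11.00; dissipated=0.333

Answer: 3.67 V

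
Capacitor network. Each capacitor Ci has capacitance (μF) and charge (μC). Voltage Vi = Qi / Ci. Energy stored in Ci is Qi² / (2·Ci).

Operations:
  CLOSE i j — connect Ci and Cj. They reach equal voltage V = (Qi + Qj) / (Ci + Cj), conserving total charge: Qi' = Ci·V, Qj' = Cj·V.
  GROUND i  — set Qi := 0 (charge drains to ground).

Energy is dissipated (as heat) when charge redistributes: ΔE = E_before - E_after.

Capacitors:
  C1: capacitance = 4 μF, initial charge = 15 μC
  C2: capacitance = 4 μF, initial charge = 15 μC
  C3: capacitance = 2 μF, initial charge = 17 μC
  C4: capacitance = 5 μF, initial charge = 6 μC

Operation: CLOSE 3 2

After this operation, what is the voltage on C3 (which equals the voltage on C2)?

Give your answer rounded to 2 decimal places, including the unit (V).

Initial: C1(4μF, Q=15μC, V=3.75V), C2(4μF, Q=15μC, V=3.75V), C3(2μF, Q=17μC, V=8.50V), C4(5μF, Q=6μC, V=1.20V)
Op 1: CLOSE 3-2: Q_total=32.00, C_total=6.00, V=5.33; Q3=10.67, Q2=21.33; dissipated=15.042

Answer: 5.33 V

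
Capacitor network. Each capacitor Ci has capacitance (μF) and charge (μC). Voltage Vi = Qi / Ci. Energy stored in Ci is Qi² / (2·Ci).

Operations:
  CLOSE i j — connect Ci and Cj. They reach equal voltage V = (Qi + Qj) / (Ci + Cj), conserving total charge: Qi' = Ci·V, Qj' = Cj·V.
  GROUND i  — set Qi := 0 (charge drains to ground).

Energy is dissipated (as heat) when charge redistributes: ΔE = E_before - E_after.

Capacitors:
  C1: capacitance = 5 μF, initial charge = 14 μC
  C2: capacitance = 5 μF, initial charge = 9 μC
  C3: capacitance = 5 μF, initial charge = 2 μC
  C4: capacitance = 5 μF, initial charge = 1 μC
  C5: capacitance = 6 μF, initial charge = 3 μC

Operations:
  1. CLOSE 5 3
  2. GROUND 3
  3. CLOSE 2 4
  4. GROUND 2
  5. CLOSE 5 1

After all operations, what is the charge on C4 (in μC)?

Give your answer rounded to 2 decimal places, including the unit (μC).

Answer: 5.00 μC

Derivation:
Initial: C1(5μF, Q=14μC, V=2.80V), C2(5μF, Q=9μC, V=1.80V), C3(5μF, Q=2μC, V=0.40V), C4(5μF, Q=1μC, V=0.20V), C5(6μF, Q=3μC, V=0.50V)
Op 1: CLOSE 5-3: Q_total=5.00, C_total=11.00, V=0.45; Q5=2.73, Q3=2.27; dissipated=0.014
Op 2: GROUND 3: Q3=0; energy lost=0.517
Op 3: CLOSE 2-4: Q_total=10.00, C_total=10.00, V=1.00; Q2=5.00, Q4=5.00; dissipated=3.200
Op 4: GROUND 2: Q2=0; energy lost=2.500
Op 5: CLOSE 5-1: Q_total=16.73, C_total=11.00, V=1.52; Q5=9.12, Q1=7.60; dissipated=7.502
Final charges: Q1=7.60, Q2=0.00, Q3=0.00, Q4=5.00, Q5=9.12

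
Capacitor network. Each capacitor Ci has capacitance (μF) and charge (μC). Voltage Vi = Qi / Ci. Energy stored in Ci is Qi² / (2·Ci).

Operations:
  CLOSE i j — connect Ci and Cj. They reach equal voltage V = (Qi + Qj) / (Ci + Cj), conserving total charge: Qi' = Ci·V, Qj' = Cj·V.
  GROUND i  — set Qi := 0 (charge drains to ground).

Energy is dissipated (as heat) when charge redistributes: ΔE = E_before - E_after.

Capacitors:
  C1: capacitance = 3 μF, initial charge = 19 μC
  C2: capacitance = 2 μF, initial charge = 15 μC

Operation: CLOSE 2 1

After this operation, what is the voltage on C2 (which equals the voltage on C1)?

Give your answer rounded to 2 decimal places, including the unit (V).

Initial: C1(3μF, Q=19μC, V=6.33V), C2(2μF, Q=15μC, V=7.50V)
Op 1: CLOSE 2-1: Q_total=34.00, C_total=5.00, V=6.80; Q2=13.60, Q1=20.40; dissipated=0.817

Answer: 6.80 V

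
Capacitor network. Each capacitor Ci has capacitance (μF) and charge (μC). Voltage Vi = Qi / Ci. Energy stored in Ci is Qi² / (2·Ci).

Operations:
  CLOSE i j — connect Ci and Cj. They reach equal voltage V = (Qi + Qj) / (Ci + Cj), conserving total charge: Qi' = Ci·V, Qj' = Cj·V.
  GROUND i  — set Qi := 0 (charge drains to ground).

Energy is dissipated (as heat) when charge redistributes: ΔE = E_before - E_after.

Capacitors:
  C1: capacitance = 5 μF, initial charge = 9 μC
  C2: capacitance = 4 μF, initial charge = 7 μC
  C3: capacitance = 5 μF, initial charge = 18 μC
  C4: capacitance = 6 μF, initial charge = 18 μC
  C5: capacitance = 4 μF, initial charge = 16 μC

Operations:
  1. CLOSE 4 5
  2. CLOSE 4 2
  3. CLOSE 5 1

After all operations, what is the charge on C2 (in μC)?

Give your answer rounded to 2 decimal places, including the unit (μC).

Initial: C1(5μF, Q=9μC, V=1.80V), C2(4μF, Q=7μC, V=1.75V), C3(5μF, Q=18μC, V=3.60V), C4(6μF, Q=18μC, V=3.00V), C5(4μF, Q=16μC, V=4.00V)
Op 1: CLOSE 4-5: Q_total=34.00, C_total=10.00, V=3.40; Q4=20.40, Q5=13.60; dissipated=1.200
Op 2: CLOSE 4-2: Q_total=27.40, C_total=10.00, V=2.74; Q4=16.44, Q2=10.96; dissipated=3.267
Op 3: CLOSE 5-1: Q_total=22.60, C_total=9.00, V=2.51; Q5=10.04, Q1=12.56; dissipated=2.844
Final charges: Q1=12.56, Q2=10.96, Q3=18.00, Q4=16.44, Q5=10.04

Answer: 10.96 μC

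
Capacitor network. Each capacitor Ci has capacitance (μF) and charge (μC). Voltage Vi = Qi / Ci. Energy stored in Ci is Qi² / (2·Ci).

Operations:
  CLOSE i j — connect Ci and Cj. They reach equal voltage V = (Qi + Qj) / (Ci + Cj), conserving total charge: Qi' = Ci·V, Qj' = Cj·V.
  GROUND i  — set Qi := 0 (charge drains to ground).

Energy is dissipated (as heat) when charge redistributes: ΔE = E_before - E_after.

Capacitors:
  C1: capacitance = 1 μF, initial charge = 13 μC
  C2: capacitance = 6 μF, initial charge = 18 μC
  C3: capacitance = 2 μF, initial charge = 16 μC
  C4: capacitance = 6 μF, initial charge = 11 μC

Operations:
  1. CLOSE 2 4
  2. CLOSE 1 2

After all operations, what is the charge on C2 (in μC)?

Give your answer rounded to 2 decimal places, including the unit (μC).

Answer: 23.57 μC

Derivation:
Initial: C1(1μF, Q=13μC, V=13.00V), C2(6μF, Q=18μC, V=3.00V), C3(2μF, Q=16μC, V=8.00V), C4(6μF, Q=11μC, V=1.83V)
Op 1: CLOSE 2-4: Q_total=29.00, C_total=12.00, V=2.42; Q2=14.50, Q4=14.50; dissipated=2.042
Op 2: CLOSE 1-2: Q_total=27.50, C_total=7.00, V=3.93; Q1=3.93, Q2=23.57; dissipated=48.003
Final charges: Q1=3.93, Q2=23.57, Q3=16.00, Q4=14.50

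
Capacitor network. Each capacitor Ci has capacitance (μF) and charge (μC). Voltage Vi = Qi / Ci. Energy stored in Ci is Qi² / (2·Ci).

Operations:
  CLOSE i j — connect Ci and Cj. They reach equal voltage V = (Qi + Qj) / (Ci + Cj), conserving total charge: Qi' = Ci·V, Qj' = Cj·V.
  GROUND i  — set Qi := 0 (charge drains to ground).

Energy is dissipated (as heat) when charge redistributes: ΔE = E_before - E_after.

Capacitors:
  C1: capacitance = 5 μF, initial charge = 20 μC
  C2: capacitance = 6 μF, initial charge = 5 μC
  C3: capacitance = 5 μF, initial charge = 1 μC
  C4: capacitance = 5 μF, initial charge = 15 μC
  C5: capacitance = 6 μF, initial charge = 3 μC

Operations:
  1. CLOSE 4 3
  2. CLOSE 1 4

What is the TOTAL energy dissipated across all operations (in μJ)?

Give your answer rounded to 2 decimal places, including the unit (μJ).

Initial: C1(5μF, Q=20μC, V=4.00V), C2(6μF, Q=5μC, V=0.83V), C3(5μF, Q=1μC, V=0.20V), C4(5μF, Q=15μC, V=3.00V), C5(6μF, Q=3μC, V=0.50V)
Op 1: CLOSE 4-3: Q_total=16.00, C_total=10.00, V=1.60; Q4=8.00, Q3=8.00; dissipated=9.800
Op 2: CLOSE 1-4: Q_total=28.00, C_total=10.00, V=2.80; Q1=14.00, Q4=14.00; dissipated=7.200
Total dissipated: 17.000 μJ

Answer: 17.00 μJ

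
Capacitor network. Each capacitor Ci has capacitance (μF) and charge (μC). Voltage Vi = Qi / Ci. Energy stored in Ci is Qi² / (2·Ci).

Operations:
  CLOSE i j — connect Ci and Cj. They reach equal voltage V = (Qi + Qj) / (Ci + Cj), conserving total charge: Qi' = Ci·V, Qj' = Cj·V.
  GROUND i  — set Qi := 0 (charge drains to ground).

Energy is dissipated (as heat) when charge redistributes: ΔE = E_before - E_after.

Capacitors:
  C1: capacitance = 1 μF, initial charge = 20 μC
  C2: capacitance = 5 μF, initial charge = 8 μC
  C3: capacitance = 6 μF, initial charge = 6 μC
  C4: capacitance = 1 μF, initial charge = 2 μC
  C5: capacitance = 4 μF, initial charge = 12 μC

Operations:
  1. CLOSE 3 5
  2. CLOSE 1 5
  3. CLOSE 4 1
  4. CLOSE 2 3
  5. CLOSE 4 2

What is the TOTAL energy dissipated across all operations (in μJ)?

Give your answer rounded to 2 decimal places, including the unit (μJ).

Initial: C1(1μF, Q=20μC, V=20.00V), C2(5μF, Q=8μC, V=1.60V), C3(6μF, Q=6μC, V=1.00V), C4(1μF, Q=2μC, V=2.00V), C5(4μF, Q=12μC, V=3.00V)
Op 1: CLOSE 3-5: Q_total=18.00, C_total=10.00, V=1.80; Q3=10.80, Q5=7.20; dissipated=4.800
Op 2: CLOSE 1-5: Q_total=27.20, C_total=5.00, V=5.44; Q1=5.44, Q5=21.76; dissipated=132.496
Op 3: CLOSE 4-1: Q_total=7.44, C_total=2.00, V=3.72; Q4=3.72, Q1=3.72; dissipated=2.958
Op 4: CLOSE 2-3: Q_total=18.80, C_total=11.00, V=1.71; Q2=8.55, Q3=10.25; dissipated=0.055
Op 5: CLOSE 4-2: Q_total=12.27, C_total=6.00, V=2.04; Q4=2.04, Q2=10.22; dissipated=1.685
Total dissipated: 141.994 μJ

Answer: 141.99 μJ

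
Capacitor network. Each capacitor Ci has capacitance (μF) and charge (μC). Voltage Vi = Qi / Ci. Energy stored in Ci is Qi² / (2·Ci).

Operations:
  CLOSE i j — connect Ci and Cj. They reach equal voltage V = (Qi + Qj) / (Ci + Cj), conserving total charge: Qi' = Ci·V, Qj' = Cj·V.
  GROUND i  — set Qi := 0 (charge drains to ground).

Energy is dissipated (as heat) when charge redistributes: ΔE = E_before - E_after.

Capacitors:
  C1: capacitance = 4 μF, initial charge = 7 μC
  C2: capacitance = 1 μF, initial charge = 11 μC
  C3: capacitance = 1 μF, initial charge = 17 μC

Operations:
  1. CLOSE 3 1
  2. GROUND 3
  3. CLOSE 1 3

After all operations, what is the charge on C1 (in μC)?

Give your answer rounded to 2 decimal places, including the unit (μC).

Answer: 15.36 μC

Derivation:
Initial: C1(4μF, Q=7μC, V=1.75V), C2(1μF, Q=11μC, V=11.00V), C3(1μF, Q=17μC, V=17.00V)
Op 1: CLOSE 3-1: Q_total=24.00, C_total=5.00, V=4.80; Q3=4.80, Q1=19.20; dissipated=93.025
Op 2: GROUND 3: Q3=0; energy lost=11.520
Op 3: CLOSE 1-3: Q_total=19.20, C_total=5.00, V=3.84; Q1=15.36, Q3=3.84; dissipated=9.216
Final charges: Q1=15.36, Q2=11.00, Q3=3.84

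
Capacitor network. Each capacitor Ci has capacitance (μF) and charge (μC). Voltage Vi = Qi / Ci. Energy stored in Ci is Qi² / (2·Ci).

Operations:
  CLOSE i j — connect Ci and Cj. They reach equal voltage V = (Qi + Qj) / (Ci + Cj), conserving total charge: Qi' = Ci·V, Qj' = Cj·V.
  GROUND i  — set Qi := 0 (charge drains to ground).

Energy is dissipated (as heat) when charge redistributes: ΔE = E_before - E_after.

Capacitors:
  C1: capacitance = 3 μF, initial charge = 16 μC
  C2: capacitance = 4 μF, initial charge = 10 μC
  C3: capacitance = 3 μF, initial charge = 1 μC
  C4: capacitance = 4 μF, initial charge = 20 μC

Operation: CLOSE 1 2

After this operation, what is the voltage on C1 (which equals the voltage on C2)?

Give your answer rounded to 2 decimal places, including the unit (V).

Initial: C1(3μF, Q=16μC, V=5.33V), C2(4μF, Q=10μC, V=2.50V), C3(3μF, Q=1μC, V=0.33V), C4(4μF, Q=20μC, V=5.00V)
Op 1: CLOSE 1-2: Q_total=26.00, C_total=7.00, V=3.71; Q1=11.14, Q2=14.86; dissipated=6.881

Answer: 3.71 V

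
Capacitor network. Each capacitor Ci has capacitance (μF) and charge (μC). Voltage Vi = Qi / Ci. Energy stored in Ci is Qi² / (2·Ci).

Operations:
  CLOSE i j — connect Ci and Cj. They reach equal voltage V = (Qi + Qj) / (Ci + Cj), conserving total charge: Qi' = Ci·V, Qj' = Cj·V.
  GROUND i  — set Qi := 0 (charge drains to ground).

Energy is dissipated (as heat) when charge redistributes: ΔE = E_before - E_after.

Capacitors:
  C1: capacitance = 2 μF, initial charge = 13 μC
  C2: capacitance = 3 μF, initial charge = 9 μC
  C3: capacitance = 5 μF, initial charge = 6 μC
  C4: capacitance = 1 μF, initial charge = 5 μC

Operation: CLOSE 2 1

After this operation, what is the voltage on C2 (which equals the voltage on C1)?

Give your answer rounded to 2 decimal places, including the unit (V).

Answer: 4.40 V

Derivation:
Initial: C1(2μF, Q=13μC, V=6.50V), C2(3μF, Q=9μC, V=3.00V), C3(5μF, Q=6μC, V=1.20V), C4(1μF, Q=5μC, V=5.00V)
Op 1: CLOSE 2-1: Q_total=22.00, C_total=5.00, V=4.40; Q2=13.20, Q1=8.80; dissipated=7.350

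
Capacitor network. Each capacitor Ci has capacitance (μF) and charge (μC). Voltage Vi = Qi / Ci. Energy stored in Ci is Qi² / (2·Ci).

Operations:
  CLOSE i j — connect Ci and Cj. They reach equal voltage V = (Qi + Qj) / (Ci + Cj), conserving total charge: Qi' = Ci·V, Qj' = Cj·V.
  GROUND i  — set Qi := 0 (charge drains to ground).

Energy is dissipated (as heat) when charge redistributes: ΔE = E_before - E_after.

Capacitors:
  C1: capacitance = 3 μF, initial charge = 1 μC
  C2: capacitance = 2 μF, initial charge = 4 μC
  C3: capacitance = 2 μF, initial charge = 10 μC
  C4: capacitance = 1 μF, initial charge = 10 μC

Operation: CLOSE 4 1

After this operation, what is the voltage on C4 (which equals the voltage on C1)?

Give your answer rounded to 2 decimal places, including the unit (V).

Initial: C1(3μF, Q=1μC, V=0.33V), C2(2μF, Q=4μC, V=2.00V), C3(2μF, Q=10μC, V=5.00V), C4(1μF, Q=10μC, V=10.00V)
Op 1: CLOSE 4-1: Q_total=11.00, C_total=4.00, V=2.75; Q4=2.75, Q1=8.25; dissipated=35.042

Answer: 2.75 V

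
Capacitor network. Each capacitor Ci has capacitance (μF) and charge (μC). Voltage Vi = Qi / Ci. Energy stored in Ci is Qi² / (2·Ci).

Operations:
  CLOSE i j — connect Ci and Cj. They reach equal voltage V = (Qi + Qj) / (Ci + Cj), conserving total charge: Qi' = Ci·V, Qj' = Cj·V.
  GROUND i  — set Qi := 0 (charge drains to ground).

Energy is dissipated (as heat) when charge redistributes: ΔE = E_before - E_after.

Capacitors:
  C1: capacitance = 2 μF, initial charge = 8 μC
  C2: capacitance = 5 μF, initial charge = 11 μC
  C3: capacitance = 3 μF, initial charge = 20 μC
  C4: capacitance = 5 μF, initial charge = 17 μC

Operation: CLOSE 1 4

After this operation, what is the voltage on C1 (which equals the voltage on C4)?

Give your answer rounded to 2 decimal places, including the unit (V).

Initial: C1(2μF, Q=8μC, V=4.00V), C2(5μF, Q=11μC, V=2.20V), C3(3μF, Q=20μC, V=6.67V), C4(5μF, Q=17μC, V=3.40V)
Op 1: CLOSE 1-4: Q_total=25.00, C_total=7.00, V=3.57; Q1=7.14, Q4=17.86; dissipated=0.257

Answer: 3.57 V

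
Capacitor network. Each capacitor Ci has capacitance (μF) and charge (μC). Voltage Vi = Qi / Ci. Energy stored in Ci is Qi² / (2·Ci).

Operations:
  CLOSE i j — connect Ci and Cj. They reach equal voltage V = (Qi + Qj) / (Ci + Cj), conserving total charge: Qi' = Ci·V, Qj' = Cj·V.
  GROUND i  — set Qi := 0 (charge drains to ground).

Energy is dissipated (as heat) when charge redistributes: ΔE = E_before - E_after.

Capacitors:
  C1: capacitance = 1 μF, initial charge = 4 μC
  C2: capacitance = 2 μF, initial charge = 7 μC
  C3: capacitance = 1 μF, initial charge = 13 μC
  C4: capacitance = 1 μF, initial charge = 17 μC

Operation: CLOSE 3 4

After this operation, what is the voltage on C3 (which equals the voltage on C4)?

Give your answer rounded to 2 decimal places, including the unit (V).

Answer: 15.00 V

Derivation:
Initial: C1(1μF, Q=4μC, V=4.00V), C2(2μF, Q=7μC, V=3.50V), C3(1μF, Q=13μC, V=13.00V), C4(1μF, Q=17μC, V=17.00V)
Op 1: CLOSE 3-4: Q_total=30.00, C_total=2.00, V=15.00; Q3=15.00, Q4=15.00; dissipated=4.000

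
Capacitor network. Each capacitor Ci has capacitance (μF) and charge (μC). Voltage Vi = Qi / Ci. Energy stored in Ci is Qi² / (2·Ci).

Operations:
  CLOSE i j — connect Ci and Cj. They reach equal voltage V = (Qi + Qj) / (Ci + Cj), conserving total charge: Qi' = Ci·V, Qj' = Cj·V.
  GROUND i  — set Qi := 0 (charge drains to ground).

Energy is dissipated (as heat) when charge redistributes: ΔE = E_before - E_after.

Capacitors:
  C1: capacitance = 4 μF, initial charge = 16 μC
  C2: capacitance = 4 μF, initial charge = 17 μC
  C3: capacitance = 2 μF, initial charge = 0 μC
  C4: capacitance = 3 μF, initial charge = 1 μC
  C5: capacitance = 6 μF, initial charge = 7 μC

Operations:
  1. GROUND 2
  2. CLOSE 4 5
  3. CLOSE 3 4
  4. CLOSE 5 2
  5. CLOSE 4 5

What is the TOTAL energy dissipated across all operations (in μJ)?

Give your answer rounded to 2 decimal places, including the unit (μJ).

Answer: 38.24 μJ

Derivation:
Initial: C1(4μF, Q=16μC, V=4.00V), C2(4μF, Q=17μC, V=4.25V), C3(2μF, Q=0μC, V=0.00V), C4(3μF, Q=1μC, V=0.33V), C5(6μF, Q=7μC, V=1.17V)
Op 1: GROUND 2: Q2=0; energy lost=36.125
Op 2: CLOSE 4-5: Q_total=8.00, C_total=9.00, V=0.89; Q4=2.67, Q5=5.33; dissipated=0.694
Op 3: CLOSE 3-4: Q_total=2.67, C_total=5.00, V=0.53; Q3=1.07, Q4=1.60; dissipated=0.474
Op 4: CLOSE 5-2: Q_total=5.33, C_total=10.00, V=0.53; Q5=3.20, Q2=2.13; dissipated=0.948
Op 5: CLOSE 4-5: Q_total=4.80, C_total=9.00, V=0.53; Q4=1.60, Q5=3.20; dissipated=0.000
Total dissipated: 38.242 μJ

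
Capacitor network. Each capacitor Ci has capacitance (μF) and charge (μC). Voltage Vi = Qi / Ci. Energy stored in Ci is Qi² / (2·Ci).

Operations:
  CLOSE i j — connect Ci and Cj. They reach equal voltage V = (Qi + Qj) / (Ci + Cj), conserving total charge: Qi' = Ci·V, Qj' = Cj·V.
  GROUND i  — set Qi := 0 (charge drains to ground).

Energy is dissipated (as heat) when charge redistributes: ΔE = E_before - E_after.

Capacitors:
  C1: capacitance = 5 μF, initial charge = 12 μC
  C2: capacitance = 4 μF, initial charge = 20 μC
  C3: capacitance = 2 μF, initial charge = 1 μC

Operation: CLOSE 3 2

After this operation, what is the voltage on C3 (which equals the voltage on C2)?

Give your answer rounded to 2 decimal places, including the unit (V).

Initial: C1(5μF, Q=12μC, V=2.40V), C2(4μF, Q=20μC, V=5.00V), C3(2μF, Q=1μC, V=0.50V)
Op 1: CLOSE 3-2: Q_total=21.00, C_total=6.00, V=3.50; Q3=7.00, Q2=14.00; dissipated=13.500

Answer: 3.50 V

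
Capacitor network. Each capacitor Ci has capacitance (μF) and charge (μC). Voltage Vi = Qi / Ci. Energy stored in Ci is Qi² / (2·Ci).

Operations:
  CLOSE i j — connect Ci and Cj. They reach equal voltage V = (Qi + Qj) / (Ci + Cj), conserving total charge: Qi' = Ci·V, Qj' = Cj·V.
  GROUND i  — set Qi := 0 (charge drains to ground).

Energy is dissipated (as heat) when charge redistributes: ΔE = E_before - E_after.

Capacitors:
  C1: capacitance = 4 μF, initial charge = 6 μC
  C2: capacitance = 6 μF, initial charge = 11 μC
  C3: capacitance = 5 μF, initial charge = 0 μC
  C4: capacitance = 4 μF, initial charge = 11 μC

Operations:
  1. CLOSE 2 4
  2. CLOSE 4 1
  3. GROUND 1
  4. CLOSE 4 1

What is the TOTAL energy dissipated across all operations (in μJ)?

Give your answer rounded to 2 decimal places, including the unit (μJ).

Answer: 11.77 μJ

Derivation:
Initial: C1(4μF, Q=6μC, V=1.50V), C2(6μF, Q=11μC, V=1.83V), C3(5μF, Q=0μC, V=0.00V), C4(4μF, Q=11μC, V=2.75V)
Op 1: CLOSE 2-4: Q_total=22.00, C_total=10.00, V=2.20; Q2=13.20, Q4=8.80; dissipated=1.008
Op 2: CLOSE 4-1: Q_total=14.80, C_total=8.00, V=1.85; Q4=7.40, Q1=7.40; dissipated=0.490
Op 3: GROUND 1: Q1=0; energy lost=6.845
Op 4: CLOSE 4-1: Q_total=7.40, C_total=8.00, V=0.93; Q4=3.70, Q1=3.70; dissipated=3.422
Total dissipated: 11.766 μJ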